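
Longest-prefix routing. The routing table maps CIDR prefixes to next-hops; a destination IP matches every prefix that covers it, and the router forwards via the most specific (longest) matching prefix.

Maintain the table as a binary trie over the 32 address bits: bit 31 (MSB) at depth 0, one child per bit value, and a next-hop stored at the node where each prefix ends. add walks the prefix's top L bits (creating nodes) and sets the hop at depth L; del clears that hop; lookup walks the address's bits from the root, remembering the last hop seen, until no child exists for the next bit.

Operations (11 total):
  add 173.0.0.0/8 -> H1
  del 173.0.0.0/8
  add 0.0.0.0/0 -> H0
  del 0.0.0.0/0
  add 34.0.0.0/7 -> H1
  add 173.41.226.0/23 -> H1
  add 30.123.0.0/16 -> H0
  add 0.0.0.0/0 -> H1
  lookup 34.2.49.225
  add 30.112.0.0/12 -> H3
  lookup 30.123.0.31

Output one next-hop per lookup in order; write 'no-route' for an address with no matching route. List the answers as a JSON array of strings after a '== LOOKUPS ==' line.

Process each operation:
  + 173.0.0.0/8 (H1) depth=8
  - 173.0.0.0/8 clear@8
  + 0.0.0.0/0 (H0) depth=0
  - 0.0.0.0/0 clear@0
  + 34.0.0.0/7 (H1) depth=7
  + 173.41.226.0/23 (H1) depth=23
  + 30.123.0.0/16 (H0) depth=16
  + 0.0.0.0/0 (H1) depth=0
  Q 34.2.49.225: descend 0010001 ; hops seen [H1,H1] ; pick H1
  + 30.112.0.0/12 (H3) depth=12
  Q 30.123.0.31: descend 0001111001111011 ; hops seen [H1,H3,H0] ; pick H0

== LOOKUPS ==
["H1","H0"]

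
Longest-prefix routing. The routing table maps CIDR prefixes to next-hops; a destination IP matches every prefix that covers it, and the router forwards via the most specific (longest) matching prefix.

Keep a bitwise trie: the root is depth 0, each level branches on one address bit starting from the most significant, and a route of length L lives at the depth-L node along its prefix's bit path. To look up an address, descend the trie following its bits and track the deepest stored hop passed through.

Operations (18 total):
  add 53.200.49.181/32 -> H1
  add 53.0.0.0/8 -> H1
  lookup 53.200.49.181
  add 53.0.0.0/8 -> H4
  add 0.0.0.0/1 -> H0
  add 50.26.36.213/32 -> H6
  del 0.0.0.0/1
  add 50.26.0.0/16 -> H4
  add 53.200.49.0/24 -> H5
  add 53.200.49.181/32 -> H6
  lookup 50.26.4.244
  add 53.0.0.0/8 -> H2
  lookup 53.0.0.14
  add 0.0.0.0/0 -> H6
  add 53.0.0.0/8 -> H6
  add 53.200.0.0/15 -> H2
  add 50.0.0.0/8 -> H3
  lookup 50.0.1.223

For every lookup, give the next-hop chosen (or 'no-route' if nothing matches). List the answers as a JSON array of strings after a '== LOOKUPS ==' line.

Process each operation:
  + 53.200.49.181/32 (H1) depth=32
  + 53.0.0.0/8 (H1) depth=8
  Q 53.200.49.181: descend 00110101110010000011000110110101 ; hops seen [H1,H1] ; pick H1
  + 53.0.0.0/8 (H4) depth=8
  + 0.0.0.0/1 (H0) depth=1
  + 50.26.36.213/32 (H6) depth=32
  - 0.0.0.0/1 clear@1
  + 50.26.0.0/16 (H4) depth=16
  + 53.200.49.0/24 (H5) depth=24
  + 53.200.49.181/32 (H6) depth=32
  Q 50.26.4.244: descend 001100100001101000 ; hops seen [H4] ; pick H4
  + 53.0.0.0/8 (H2) depth=8
  Q 53.0.0.14: descend 00110101 ; hops seen [H2] ; pick H2
  + 0.0.0.0/0 (H6) depth=0
  + 53.0.0.0/8 (H6) depth=8
  + 53.200.0.0/15 (H2) depth=15
  + 50.0.0.0/8 (H3) depth=8
  Q 50.0.1.223: descend 00110010000 ; hops seen [H6,H3] ; pick H3

== LOOKUPS ==
["H1","H4","H2","H3"]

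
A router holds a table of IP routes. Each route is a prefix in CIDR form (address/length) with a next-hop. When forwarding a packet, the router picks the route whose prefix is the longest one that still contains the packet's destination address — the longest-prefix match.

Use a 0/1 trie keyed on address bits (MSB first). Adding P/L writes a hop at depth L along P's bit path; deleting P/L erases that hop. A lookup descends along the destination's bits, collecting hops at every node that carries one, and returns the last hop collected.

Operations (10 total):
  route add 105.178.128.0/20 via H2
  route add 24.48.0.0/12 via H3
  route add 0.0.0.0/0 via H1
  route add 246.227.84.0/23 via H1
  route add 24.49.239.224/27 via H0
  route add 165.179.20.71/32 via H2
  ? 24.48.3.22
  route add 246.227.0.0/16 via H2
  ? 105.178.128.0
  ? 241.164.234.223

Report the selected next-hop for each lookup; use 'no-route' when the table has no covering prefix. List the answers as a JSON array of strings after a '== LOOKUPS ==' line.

Process each operation:
  add 105.178.128.0/20 -> H2 at depth 20
  add 24.48.0.0/12 -> H3 at depth 12
  add 0.0.0.0/0 -> H1 at depth 0
  add 246.227.84.0/23 -> H1 at depth 23
  add 24.49.239.224/27 -> H0 at depth 27
  add 165.179.20.71/32 -> H2 at depth 32
  ? 24.48.3.22  path d0:H1→d1:-→d2:-→d3:-→d4:-→d5:-→d6:-→d7:-→d8:-→d9:-→d10:-→d11:-→d12:H3→d13:-→d14:-→d15:-  best=H3
  add 246.227.0.0/16 -> H2 at depth 16
  ? 105.178.128.0  path d0:H1→d1:-→d2:-→d3:-→d4:-→d5:-→d6:-→d7:-→d8:-→d9:-→d10:-→d11:-→d12:-→d13:-→d14:-→d15:-→d16:-→d17:-→d18:-→d19:-→d20:H2  best=H2
  ? 241.164.234.223  path d0:H1→d1:-→d2:-→d3:-→d4:-→d5:-  best=H1

== LOOKUPS ==
["H3","H2","H1"]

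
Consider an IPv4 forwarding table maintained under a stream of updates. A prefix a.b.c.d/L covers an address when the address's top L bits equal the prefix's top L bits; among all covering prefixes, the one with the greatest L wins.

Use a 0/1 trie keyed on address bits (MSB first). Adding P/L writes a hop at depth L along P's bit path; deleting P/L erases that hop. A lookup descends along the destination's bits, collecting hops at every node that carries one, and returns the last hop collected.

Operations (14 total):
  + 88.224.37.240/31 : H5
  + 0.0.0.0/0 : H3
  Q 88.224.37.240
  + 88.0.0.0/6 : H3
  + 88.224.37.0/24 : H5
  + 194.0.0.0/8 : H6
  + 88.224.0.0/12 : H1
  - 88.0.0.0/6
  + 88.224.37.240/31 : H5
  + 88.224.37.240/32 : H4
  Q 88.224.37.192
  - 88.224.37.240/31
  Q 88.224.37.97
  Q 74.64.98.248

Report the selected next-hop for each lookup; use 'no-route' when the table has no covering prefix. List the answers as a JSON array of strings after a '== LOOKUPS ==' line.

Apply in order:
  add 88.224.37.240/31 -> H5 at depth 31
  add 0.0.0.0/0 -> H3 at depth 0
  lookup 88.224.37.240: bits 0101100011100000001001011111000 walk d0:H3→d1:-→d2:-→d3:-→d4:-→d5:-→d6:-→d7:-→d8:-→d9:-→d10:-→d11:-→d12:-→d13:-→d14:-→d15:-→d16:-→d17:-→d18:-→d19:-→d20:-→d21:-→d22:-→d23:-→d24:-→d25:-→d26:-→d27:-→d28:-→d29:-→d30:-→d31:H5 -> H5
  add 88.0.0.0/6 -> H3 at depth 6
  add 88.224.37.0/24 -> H5 at depth 24
  add 194.0.0.0/8 -> H6 at depth 8
  add 88.224.0.0/12 -> H1 at depth 12
  del 88.0.0.0/6 (clear depth 6)
  add 88.224.37.240/31 -> H5 at depth 31
  add 88.224.37.240/32 -> H4 at depth 32
  lookup 88.224.37.192: bits 01011000111000000010010111 walk d0:H3→d1:-→d2:-→d3:-→d4:-→d5:-→d6:-→d7:-→d8:-→d9:-→d10:-→d11:-→d12:H1→d13:-→d14:-→d15:-→d16:-→d17:-→d18:-→d19:-→d20:-→d21:-→d22:-→d23:-→d24:H5→d25:-→d26:- -> H5
  del 88.224.37.240/31 (clear depth 31)
  lookup 88.224.37.97: bits 010110001110000000100101 walk d0:H3→d1:-→d2:-→d3:-→d4:-→d5:-→d6:-→d7:-→d8:-→d9:-→d10:-→d11:-→d12:H1→d13:-→d14:-→d15:-→d16:-→d17:-→d18:-→d19:-→d20:-→d21:-→d22:-→d23:-→d24:H5 -> H5
  lookup 74.64.98.248: bits 010 walk d0:H3→d1:-→d2:-→d3:- -> H3

== LOOKUPS ==
["H5","H5","H5","H3"]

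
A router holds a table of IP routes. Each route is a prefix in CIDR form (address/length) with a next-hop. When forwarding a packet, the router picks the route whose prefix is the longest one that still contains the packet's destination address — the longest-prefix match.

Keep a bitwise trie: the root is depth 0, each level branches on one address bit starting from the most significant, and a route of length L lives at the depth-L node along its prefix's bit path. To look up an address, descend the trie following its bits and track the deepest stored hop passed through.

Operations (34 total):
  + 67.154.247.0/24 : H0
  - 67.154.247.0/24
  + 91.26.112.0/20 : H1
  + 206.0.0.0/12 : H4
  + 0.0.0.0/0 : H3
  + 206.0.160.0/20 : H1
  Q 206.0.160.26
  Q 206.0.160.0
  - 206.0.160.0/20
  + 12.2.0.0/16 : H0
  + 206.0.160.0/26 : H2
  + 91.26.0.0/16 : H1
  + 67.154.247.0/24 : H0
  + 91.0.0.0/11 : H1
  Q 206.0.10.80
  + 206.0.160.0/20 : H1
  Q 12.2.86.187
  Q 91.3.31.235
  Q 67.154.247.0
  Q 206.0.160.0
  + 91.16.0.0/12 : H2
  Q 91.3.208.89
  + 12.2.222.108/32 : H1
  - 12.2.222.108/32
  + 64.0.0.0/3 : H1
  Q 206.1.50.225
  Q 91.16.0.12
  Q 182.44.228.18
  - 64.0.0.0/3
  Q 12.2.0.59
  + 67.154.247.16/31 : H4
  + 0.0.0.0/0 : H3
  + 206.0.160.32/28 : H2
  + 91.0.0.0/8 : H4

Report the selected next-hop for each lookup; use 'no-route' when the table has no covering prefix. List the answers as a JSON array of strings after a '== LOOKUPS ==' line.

Apply in order:
  + 67.154.247.0/24 (H0) depth=24
  - 67.154.247.0/24 clear@24
  + 91.26.112.0/20 (H1) depth=20
  + 206.0.0.0/12 (H4) depth=12
  + 0.0.0.0/0 (H3) depth=0
  + 206.0.160.0/20 (H1) depth=20
  Q 206.0.160.26: descend 11001110000000001010 ; hops seen [H3,H4,H1] ; pick H1
  Q 206.0.160.0: descend 11001110000000001010 ; hops seen [H3,H4,H1] ; pick H1
  - 206.0.160.0/20 clear@20
  + 12.2.0.0/16 (H0) depth=16
  + 206.0.160.0/26 (H2) depth=26
  + 91.26.0.0/16 (H1) depth=16
  + 67.154.247.0/24 (H0) depth=24
  + 91.0.0.0/11 (H1) depth=11
  Q 206.0.10.80: descend 1100111000000000 ; hops seen [H3,H4] ; pick H4
  + 206.0.160.0/20 (H1) depth=20
  Q 12.2.86.187: descend 0000110000000010 ; hops seen [H3,H0] ; pick H0
  Q 91.3.31.235: descend 01011011000 ; hops seen [H3,H1] ; pick H1
  Q 67.154.247.0: descend 010000111001101011110111 ; hops seen [H3,H0] ; pick H0
  Q 206.0.160.0: descend 11001110000000001010000000 ; hops seen [H3,H4,H1,H2] ; pick H2
  + 91.16.0.0/12 (H2) depth=12
  Q 91.3.208.89: descend 01011011000 ; hops seen [H3,H1] ; pick H1
  + 12.2.222.108/32 (H1) depth=32
  - 12.2.222.108/32 clear@32
  + 64.0.0.0/3 (H1) depth=3
  Q 206.1.50.225: descend 110011100000000 ; hops seen [H3,H4] ; pick H4
  Q 91.16.0.12: descend 010110110001 ; hops seen [H3,H1,H1,H2] ; pick H2
  Q 182.44.228.18: descend 1 ; hops seen [H3] ; pick H3
  - 64.0.0.0/3 clear@3
  Q 12.2.0.59: descend 0000110000000010 ; hops seen [H3,H0] ; pick H0
  + 67.154.247.16/31 (H4) depth=31
  + 0.0.0.0/0 (H3) depth=0
  + 206.0.160.32/28 (H2) depth=28
  + 91.0.0.0/8 (H4) depth=8

== LOOKUPS ==
["H1","H1","H4","H0","H1","H0","H2","H1","H4","H2","H3","H0"]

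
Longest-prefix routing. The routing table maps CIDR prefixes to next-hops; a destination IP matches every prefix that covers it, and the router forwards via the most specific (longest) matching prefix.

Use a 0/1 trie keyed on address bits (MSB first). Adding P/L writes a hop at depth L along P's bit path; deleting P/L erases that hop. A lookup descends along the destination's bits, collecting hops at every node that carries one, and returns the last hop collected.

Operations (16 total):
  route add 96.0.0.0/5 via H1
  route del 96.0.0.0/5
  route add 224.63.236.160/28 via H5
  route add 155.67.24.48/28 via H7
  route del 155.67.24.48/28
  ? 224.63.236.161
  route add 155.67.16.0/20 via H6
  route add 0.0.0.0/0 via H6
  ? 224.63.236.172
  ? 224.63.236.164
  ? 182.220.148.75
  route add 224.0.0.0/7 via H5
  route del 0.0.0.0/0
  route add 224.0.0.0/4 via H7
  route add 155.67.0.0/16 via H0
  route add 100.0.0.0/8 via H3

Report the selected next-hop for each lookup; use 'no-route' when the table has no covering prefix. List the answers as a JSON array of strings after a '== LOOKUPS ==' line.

Trace:
  add 96.0.0.0/5 -> H1 at depth 5
  - 96.0.0.0/5 clear@5
  add 224.63.236.160/28 -> H5 at depth 28
  add 155.67.24.48/28 -> H7 at depth 28
  - 155.67.24.48/28 clear@28
  lookup 224.63.236.161: bits 1110000000111111111011001010 walk d0:-→d1:-→d2:-→d3:-→d4:-→d5:-→d6:-→d7:-→d8:-→d9:-→d10:-→d11:-→d12:-→d13:-→d14:-→d15:-→d16:-→d17:-→d18:-→d19:-→d20:-→d21:-→d22:-→d23:-→d24:-→d25:-→d26:-→d27:-→d28:H5 -> H5
  add 155.67.16.0/20 -> H6 at depth 20
  add 0.0.0.0/0 -> H6 at depth 0
  lookup 224.63.236.172: bits 1110000000111111111011001010 walk d0:H6→d1:-→d2:-→d3:-→d4:-→d5:-→d6:-→d7:-→d8:-→d9:-→d10:-→d11:-→d12:-→d13:-→d14:-→d15:-→d16:-→d17:-→d18:-→d19:-→d20:-→d21:-→d22:-→d23:-→d24:-→d25:-→d26:-→d27:-→d28:H5 -> H5
  lookup 224.63.236.164: bits 1110000000111111111011001010 walk d0:H6→d1:-→d2:-→d3:-→d4:-→d5:-→d6:-→d7:-→d8:-→d9:-→d10:-→d11:-→d12:-→d13:-→d14:-→d15:-→d16:-→d17:-→d18:-→d19:-→d20:-→d21:-→d22:-→d23:-→d24:-→d25:-→d26:-→d27:-→d28:H5 -> H5
  lookup 182.220.148.75: bits 10 walk d0:H6→d1:-→d2:- -> H6
  add 224.0.0.0/7 -> H5 at depth 7
  - 0.0.0.0/0 clear@0
  add 224.0.0.0/4 -> H7 at depth 4
  add 155.67.0.0/16 -> H0 at depth 16
  add 100.0.0.0/8 -> H3 at depth 8

== LOOKUPS ==
["H5","H5","H5","H6"]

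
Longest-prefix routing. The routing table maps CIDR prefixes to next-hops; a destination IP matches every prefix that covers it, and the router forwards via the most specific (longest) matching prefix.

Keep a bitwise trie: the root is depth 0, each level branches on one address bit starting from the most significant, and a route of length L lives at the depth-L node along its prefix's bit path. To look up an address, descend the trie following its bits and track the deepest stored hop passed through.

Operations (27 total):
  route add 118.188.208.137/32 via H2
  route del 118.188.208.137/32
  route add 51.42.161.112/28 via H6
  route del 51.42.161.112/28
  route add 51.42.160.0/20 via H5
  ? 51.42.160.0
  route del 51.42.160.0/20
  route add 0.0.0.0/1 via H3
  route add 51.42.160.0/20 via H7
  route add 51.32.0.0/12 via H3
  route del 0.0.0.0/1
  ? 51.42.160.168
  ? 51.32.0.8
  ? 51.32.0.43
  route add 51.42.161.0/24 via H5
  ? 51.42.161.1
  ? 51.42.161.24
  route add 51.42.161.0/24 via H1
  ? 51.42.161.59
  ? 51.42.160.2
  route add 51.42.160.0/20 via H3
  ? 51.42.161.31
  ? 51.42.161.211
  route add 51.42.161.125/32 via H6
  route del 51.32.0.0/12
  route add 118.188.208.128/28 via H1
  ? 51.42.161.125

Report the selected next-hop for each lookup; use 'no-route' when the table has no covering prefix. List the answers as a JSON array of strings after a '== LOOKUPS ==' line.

Apply in order:
  + 118.188.208.137/32 (H2) depth=32
  del 118.188.208.137/32 (clear depth 32)
  + 51.42.161.112/28 (H6) depth=28
  del 51.42.161.112/28 (clear depth 28)
  + 51.42.160.0/20 (H5) depth=20
  lookup 51.42.160.0: bits 00110011001010101010000 walk d0:-→d1:-→d2:-→d3:-→d4:-→d5:-→d6:-→d7:-→d8:-→d9:-→d10:-→d11:-→d12:-→d13:-→d14:-→d15:-→d16:-→d17:-→d18:-→d19:-→d20:H5→d21:-→d22:-→d23:- -> H5
  del 51.42.160.0/20 (clear depth 20)
  + 0.0.0.0/1 (H3) depth=1
  + 51.42.160.0/20 (H7) depth=20
  + 51.32.0.0/12 (H3) depth=12
  del 0.0.0.0/1 (clear depth 1)
  lookup 51.42.160.168: bits 00110011001010101010000 walk d0:-→d1:-→d2:-→d3:-→d4:-→d5:-→d6:-→d7:-→d8:-→d9:-→d10:-→d11:-→d12:H3→d13:-→d14:-→d15:-→d16:-→d17:-→d18:-→d19:-→d20:H7→d21:-→d22:-→d23:- -> H7
  lookup 51.32.0.8: bits 001100110010 walk d0:-→d1:-→d2:-→d3:-→d4:-→d5:-→d6:-→d7:-→d8:-→d9:-→d10:-→d11:-→d12:H3 -> H3
  lookup 51.32.0.43: bits 001100110010 walk d0:-→d1:-→d2:-→d3:-→d4:-→d5:-→d6:-→d7:-→d8:-→d9:-→d10:-→d11:-→d12:H3 -> H3
  + 51.42.161.0/24 (H5) depth=24
  lookup 51.42.161.1: bits 0011001100101010101000010 walk d0:-→d1:-→d2:-→d3:-→d4:-→d5:-→d6:-→d7:-→d8:-→d9:-→d10:-→d11:-→d12:H3→d13:-→d14:-→d15:-→d16:-→d17:-→d18:-→d19:-→d20:H7→d21:-→d22:-→d23:-→d24:H5→d25:- -> H5
  lookup 51.42.161.24: bits 0011001100101010101000010 walk d0:-→d1:-→d2:-→d3:-→d4:-→d5:-→d6:-→d7:-→d8:-→d9:-→d10:-→d11:-→d12:H3→d13:-→d14:-→d15:-→d16:-→d17:-→d18:-→d19:-→d20:H7→d21:-→d22:-→d23:-→d24:H5→d25:- -> H5
  + 51.42.161.0/24 (H1) depth=24
  lookup 51.42.161.59: bits 0011001100101010101000010 walk d0:-→d1:-→d2:-→d3:-→d4:-→d5:-→d6:-→d7:-→d8:-→d9:-→d10:-→d11:-→d12:H3→d13:-→d14:-→d15:-→d16:-→d17:-→d18:-→d19:-→d20:H7→d21:-→d22:-→d23:-→d24:H1→d25:- -> H1
  lookup 51.42.160.2: bits 00110011001010101010000 walk d0:-→d1:-→d2:-→d3:-→d4:-→d5:-→d6:-→d7:-→d8:-→d9:-→d10:-→d11:-→d12:H3→d13:-→d14:-→d15:-→d16:-→d17:-→d18:-→d19:-→d20:H7→d21:-→d22:-→d23:- -> H7
  + 51.42.160.0/20 (H3) depth=20
  lookup 51.42.161.31: bits 0011001100101010101000010 walk d0:-→d1:-→d2:-→d3:-→d4:-→d5:-→d6:-→d7:-→d8:-→d9:-→d10:-→d11:-→d12:H3→d13:-→d14:-→d15:-→d16:-→d17:-→d18:-→d19:-→d20:H3→d21:-→d22:-→d23:-→d24:H1→d25:- -> H1
  lookup 51.42.161.211: bits 001100110010101010100001 walk d0:-→d1:-→d2:-→d3:-→d4:-→d5:-→d6:-→d7:-→d8:-→d9:-→d10:-→d11:-→d12:H3→d13:-→d14:-→d15:-→d16:-→d17:-→d18:-→d19:-→d20:H3→d21:-→d22:-→d23:-→d24:H1 -> H1
  + 51.42.161.125/32 (H6) depth=32
  del 51.32.0.0/12 (clear depth 12)
  + 118.188.208.128/28 (H1) depth=28
  lookup 51.42.161.125: bits 00110011001010101010000101111101 walk d0:-→d1:-→d2:-→d3:-→d4:-→d5:-→d6:-→d7:-→d8:-→d9:-→d10:-→d11:-→d12:-→d13:-→d14:-→d15:-→d16:-→d17:-→d18:-→d19:-→d20:H3→d21:-→d22:-→d23:-→d24:H1→d25:-→d26:-→d27:-→d28:-→d29:-→d30:-→d31:-→d32:H6 -> H6

== LOOKUPS ==
["H5","H7","H3","H3","H5","H5","H1","H7","H1","H1","H6"]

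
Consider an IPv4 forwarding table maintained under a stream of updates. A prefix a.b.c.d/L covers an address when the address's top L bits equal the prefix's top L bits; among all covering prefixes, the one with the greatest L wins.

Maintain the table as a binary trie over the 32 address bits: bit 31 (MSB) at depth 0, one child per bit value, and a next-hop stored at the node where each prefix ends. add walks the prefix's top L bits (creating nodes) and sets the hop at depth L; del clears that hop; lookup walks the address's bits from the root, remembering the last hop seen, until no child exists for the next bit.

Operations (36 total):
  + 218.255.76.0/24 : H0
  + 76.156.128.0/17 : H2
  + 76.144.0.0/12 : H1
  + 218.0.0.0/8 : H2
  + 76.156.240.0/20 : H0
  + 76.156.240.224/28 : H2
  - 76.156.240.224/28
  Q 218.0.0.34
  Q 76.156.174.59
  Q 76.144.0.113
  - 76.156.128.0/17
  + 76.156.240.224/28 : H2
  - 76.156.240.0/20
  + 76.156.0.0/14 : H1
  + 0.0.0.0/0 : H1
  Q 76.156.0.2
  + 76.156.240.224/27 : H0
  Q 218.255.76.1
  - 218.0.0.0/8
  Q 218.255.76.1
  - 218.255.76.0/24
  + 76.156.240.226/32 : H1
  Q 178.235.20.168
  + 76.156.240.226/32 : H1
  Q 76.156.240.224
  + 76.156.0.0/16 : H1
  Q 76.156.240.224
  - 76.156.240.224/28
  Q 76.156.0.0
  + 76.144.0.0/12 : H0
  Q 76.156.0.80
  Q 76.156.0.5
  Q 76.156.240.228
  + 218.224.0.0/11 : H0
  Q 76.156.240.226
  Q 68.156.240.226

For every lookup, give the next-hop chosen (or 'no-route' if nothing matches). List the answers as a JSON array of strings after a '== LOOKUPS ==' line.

Apply in order:
  add 218.255.76.0/24 -> H0 at depth 24
  add 76.156.128.0/17 -> H2 at depth 17
  add 76.144.0.0/12 -> H1 at depth 12
  add 218.0.0.0/8 -> H2 at depth 8
  add 76.156.240.0/20 -> H0 at depth 20
  add 76.156.240.224/28 -> H2 at depth 28
  del 76.156.240.224/28 (clear depth 28)
  lookup 218.0.0.34: bits 11011010 walk d0:-→d1:-→d2:-→d3:-→d4:-→d5:-→d6:-→d7:-→d8:H2 -> H2
  lookup 76.156.174.59: bits 01001100100111001 walk d0:-→d1:-→d2:-→d3:-→d4:-→d5:-→d6:-→d7:-→d8:-→d9:-→d10:-→d11:-→d12:H1→d13:-→d14:-→d15:-→d16:-→d17:H2 -> H2
  lookup 76.144.0.113: bits 010011001001 walk d0:-→d1:-→d2:-→d3:-→d4:-→d5:-→d6:-→d7:-→d8:-→d9:-→d10:-→d11:-→d12:H1 -> H1
  del 76.156.128.0/17 (clear depth 17)
  add 76.156.240.224/28 -> H2 at depth 28
  del 76.156.240.0/20 (clear depth 20)
  add 76.156.0.0/14 -> H1 at depth 14
  add 0.0.0.0/0 -> H1 at depth 0
  lookup 76.156.0.2: bits 0100110010011100 walk d0:H1→d1:-→d2:-→d3:-→d4:-→d5:-→d6:-→d7:-→d8:-→d9:-→d10:-→d11:-→d12:H1→d13:-→d14:H1→d15:-→d16:- -> H1
  add 76.156.240.224/27 -> H0 at depth 27
  lookup 218.255.76.1: bits 110110101111111101001100 walk d0:H1→d1:-→d2:-→d3:-→d4:-→d5:-→d6:-→d7:-→d8:H2→d9:-→d10:-→d11:-→d12:-→d13:-→d14:-→d15:-→d16:-→d17:-→d18:-→d19:-→d20:-→d21:-→d22:-→d23:-→d24:H0 -> H0
  del 218.0.0.0/8 (clear depth 8)
  lookup 218.255.76.1: bits 110110101111111101001100 walk d0:H1→d1:-→d2:-→d3:-→d4:-→d5:-→d6:-→d7:-→d8:-→d9:-→d10:-→d11:-→d12:-→d13:-→d14:-→d15:-→d16:-→d17:-→d18:-→d19:-→d20:-→d21:-→d22:-→d23:-→d24:H0 -> H0
  del 218.255.76.0/24 (clear depth 24)
  add 76.156.240.226/32 -> H1 at depth 32
  lookup 178.235.20.168: bits 1 walk d0:H1→d1:- -> H1
  add 76.156.240.226/32 -> H1 at depth 32
  lookup 76.156.240.224: bits 010011001001110011110000111000 walk d0:H1→d1:-→d2:-→d3:-→d4:-→d5:-→d6:-→d7:-→d8:-→d9:-→d10:-→d11:-→d12:H1→d13:-→d14:H1→d15:-→d16:-→d17:-→d18:-→d19:-→d20:-→d21:-→d22:-→d23:-→d24:-→d25:-→d26:-→d27:H0→d28:H2→d29:-→d30:- -> H2
  add 76.156.0.0/16 -> H1 at depth 16
  lookup 76.156.240.224: bits 010011001001110011110000111000 walk d0:H1→d1:-→d2:-→d3:-→d4:-→d5:-→d6:-→d7:-→d8:-→d9:-→d10:-→d11:-→d12:H1→d13:-→d14:H1→d15:-→d16:H1→d17:-→d18:-→d19:-→d20:-→d21:-→d22:-→d23:-→d24:-→d25:-→d26:-→d27:H0→d28:H2→d29:-→d30:- -> H2
  del 76.156.240.224/28 (clear depth 28)
  lookup 76.156.0.0: bits 0100110010011100 walk d0:H1→d1:-→d2:-→d3:-→d4:-→d5:-→d6:-→d7:-→d8:-→d9:-→d10:-→d11:-→d12:H1→d13:-→d14:H1→d15:-→d16:H1 -> H1
  add 76.144.0.0/12 -> H0 at depth 12
  lookup 76.156.0.80: bits 0100110010011100 walk d0:H1→d1:-→d2:-→d3:-→d4:-→d5:-→d6:-→d7:-→d8:-→d9:-→d10:-→d11:-→d12:H0→d13:-→d14:H1→d15:-→d16:H1 -> H1
  lookup 76.156.0.5: bits 0100110010011100 walk d0:H1→d1:-→d2:-→d3:-→d4:-→d5:-→d6:-→d7:-→d8:-→d9:-→d10:-→d11:-→d12:H0→d13:-→d14:H1→d15:-→d16:H1 -> H1
  lookup 76.156.240.228: bits 01001100100111001111000011100 walk d0:H1→d1:-→d2:-→d3:-→d4:-→d5:-→d6:-→d7:-→d8:-→d9:-→d10:-→d11:-→d12:H0→d13:-→d14:H1→d15:-→d16:H1→d17:-→d18:-→d19:-→d20:-→d21:-→d22:-→d23:-→d24:-→d25:-→d26:-→d27:H0→d28:-→d29:- -> H0
  add 218.224.0.0/11 -> H0 at depth 11
  lookup 76.156.240.226: bits 01001100100111001111000011100010 walk d0:H1→d1:-→d2:-→d3:-→d4:-→d5:-→d6:-→d7:-→d8:-→d9:-→d10:-→d11:-→d12:H0→d13:-→d14:H1→d15:-→d16:H1→d17:-→d18:-→d19:-→d20:-→d21:-→d22:-→d23:-→d24:-→d25:-→d26:-→d27:H0→d28:-→d29:-→d30:-→d31:-→d32:H1 -> H1
  lookup 68.156.240.226: bits 0100 walk d0:H1→d1:-→d2:-→d3:-→d4:- -> H1

== LOOKUPS ==
["H2","H2","H1","H1","H0","H0","H1","H2","H2","H1","H1","H1","H0","H1","H1"]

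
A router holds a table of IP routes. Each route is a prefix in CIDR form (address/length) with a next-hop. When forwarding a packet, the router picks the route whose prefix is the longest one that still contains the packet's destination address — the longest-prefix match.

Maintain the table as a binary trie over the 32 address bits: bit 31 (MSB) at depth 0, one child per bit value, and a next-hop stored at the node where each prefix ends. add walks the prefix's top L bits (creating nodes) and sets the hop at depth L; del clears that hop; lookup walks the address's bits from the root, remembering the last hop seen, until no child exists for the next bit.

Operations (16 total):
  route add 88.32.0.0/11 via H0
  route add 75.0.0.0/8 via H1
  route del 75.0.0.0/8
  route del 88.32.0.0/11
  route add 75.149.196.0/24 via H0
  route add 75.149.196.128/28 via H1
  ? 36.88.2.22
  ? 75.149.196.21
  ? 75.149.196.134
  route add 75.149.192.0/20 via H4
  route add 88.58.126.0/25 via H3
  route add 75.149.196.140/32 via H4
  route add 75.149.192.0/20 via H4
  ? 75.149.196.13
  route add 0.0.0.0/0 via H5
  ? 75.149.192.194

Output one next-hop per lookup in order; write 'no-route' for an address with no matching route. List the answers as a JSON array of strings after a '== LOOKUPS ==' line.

Process each operation:
  add 88.32.0.0/11 -> H0 at depth 11
  add 75.0.0.0/8 -> H1 at depth 8
  - 75.0.0.0/8 clear@8
  - 88.32.0.0/11 clear@11
  add 75.149.196.0/24 -> H0 at depth 24
  add 75.149.196.128/28 -> H1 at depth 28
  Q 36.88.2.22: descend 0 ; hops seen [∅] ; pick no-route
  Q 75.149.196.21: descend 010010111001010111000100 ; hops seen [H0] ; pick H0
  Q 75.149.196.134: descend 0100101110010101110001001000 ; hops seen [H0,H1] ; pick H1
  add 75.149.192.0/20 -> H4 at depth 20
  add 88.58.126.0/25 -> H3 at depth 25
  add 75.149.196.140/32 -> H4 at depth 32
  add 75.149.192.0/20 -> H4 at depth 20
  Q 75.149.196.13: descend 010010111001010111000100 ; hops seen [H4,H0] ; pick H0
  add 0.0.0.0/0 -> H5 at depth 0
  Q 75.149.192.194: descend 010010111001010111000 ; hops seen [H5,H4] ; pick H4

== LOOKUPS ==
["no-route","H0","H1","H0","H4"]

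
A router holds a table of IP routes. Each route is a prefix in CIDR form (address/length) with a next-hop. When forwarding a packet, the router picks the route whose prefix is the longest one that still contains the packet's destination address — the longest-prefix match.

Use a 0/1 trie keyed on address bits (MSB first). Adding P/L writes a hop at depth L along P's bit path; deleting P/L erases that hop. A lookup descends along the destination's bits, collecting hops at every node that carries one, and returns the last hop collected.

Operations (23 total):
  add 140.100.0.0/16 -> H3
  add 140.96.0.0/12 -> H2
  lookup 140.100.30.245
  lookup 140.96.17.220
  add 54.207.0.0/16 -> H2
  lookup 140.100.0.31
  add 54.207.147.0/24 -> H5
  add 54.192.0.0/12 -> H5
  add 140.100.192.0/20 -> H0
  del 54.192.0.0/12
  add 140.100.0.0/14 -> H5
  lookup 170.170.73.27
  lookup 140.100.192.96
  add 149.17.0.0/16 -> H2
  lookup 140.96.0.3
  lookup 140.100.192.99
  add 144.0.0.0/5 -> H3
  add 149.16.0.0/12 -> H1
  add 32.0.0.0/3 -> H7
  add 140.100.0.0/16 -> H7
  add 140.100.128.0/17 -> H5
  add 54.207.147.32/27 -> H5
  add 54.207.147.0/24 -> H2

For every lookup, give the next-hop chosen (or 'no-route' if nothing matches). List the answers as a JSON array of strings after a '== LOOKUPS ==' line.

Trace:
  add 140.100.0.0/16 -> H3 at depth 16
  add 140.96.0.0/12 -> H2 at depth 12
  ? 140.100.30.245  path d0:-→d1:-→d2:-→d3:-→d4:-→d5:-→d6:-→d7:-→d8:-→d9:-→d10:-→d11:-→d12:H2→d13:-→d14:-→d15:-→d16:H3  best=H3
  ? 140.96.17.220  path d0:-→d1:-→d2:-→d3:-→d4:-→d5:-→d6:-→d7:-→d8:-→d9:-→d10:-→d11:-→d12:H2→d13:-  best=H2
  add 54.207.0.0/16 -> H2 at depth 16
  ? 140.100.0.31  path d0:-→d1:-→d2:-→d3:-→d4:-→d5:-→d6:-→d7:-→d8:-→d9:-→d10:-→d11:-→d12:H2→d13:-→d14:-→d15:-→d16:H3  best=H3
  add 54.207.147.0/24 -> H5 at depth 24
  add 54.192.0.0/12 -> H5 at depth 12
  add 140.100.192.0/20 -> H0 at depth 20
  - 54.192.0.0/12 clear@12
  add 140.100.0.0/14 -> H5 at depth 14
  ? 170.170.73.27  path d0:-→d1:-→d2:-  best=no-route
  ? 140.100.192.96  path d0:-→d1:-→d2:-→d3:-→d4:-→d5:-→d6:-→d7:-→d8:-→d9:-→d10:-→d11:-→d12:H2→d13:-→d14:H5→d15:-→d16:H3→d17:-→d18:-→d19:-→d20:H0  best=H0
  add 149.17.0.0/16 -> H2 at depth 16
  ? 140.96.0.3  path d0:-→d1:-→d2:-→d3:-→d4:-→d5:-→d6:-→d7:-→d8:-→d9:-→d10:-→d11:-→d12:H2→d13:-  best=H2
  ? 140.100.192.99  path d0:-→d1:-→d2:-→d3:-→d4:-→d5:-→d6:-→d7:-→d8:-→d9:-→d10:-→d11:-→d12:H2→d13:-→d14:H5→d15:-→d16:H3→d17:-→d18:-→d19:-→d20:H0  best=H0
  add 144.0.0.0/5 -> H3 at depth 5
  add 149.16.0.0/12 -> H1 at depth 12
  add 32.0.0.0/3 -> H7 at depth 3
  add 140.100.0.0/16 -> H7 at depth 16
  add 140.100.128.0/17 -> H5 at depth 17
  add 54.207.147.32/27 -> H5 at depth 27
  add 54.207.147.0/24 -> H2 at depth 24

== LOOKUPS ==
["H3","H2","H3","no-route","H0","H2","H0"]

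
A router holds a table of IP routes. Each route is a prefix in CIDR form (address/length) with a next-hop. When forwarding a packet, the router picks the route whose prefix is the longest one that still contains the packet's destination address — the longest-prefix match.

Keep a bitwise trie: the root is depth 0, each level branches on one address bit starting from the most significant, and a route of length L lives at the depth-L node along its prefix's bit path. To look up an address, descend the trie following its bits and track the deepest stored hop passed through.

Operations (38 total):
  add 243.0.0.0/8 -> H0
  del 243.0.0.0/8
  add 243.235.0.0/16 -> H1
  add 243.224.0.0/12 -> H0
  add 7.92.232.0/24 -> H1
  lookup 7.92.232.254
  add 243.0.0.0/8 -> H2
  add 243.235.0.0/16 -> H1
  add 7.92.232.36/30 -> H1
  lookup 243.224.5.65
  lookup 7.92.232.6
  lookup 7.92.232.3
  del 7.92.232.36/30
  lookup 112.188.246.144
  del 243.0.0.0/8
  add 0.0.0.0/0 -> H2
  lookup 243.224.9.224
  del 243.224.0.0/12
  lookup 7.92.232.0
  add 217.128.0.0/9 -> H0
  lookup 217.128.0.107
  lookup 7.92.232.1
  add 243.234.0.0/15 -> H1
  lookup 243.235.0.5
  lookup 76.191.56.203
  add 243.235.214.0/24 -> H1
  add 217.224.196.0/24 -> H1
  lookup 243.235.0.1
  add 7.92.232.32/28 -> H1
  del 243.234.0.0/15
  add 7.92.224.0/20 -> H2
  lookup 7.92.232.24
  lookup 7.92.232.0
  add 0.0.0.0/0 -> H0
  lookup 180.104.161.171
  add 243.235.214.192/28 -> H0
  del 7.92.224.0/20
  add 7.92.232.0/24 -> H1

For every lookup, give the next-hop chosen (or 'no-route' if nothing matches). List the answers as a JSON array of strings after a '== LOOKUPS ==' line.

Process each operation:
  + 243.0.0.0/8 (H0) depth=8
  del 243.0.0.0/8 (clear depth 8)
  + 243.235.0.0/16 (H1) depth=16
  + 243.224.0.0/12 (H0) depth=12
  + 7.92.232.0/24 (H1) depth=24
  Q 7.92.232.254: descend 000001110101110011101000 ; hops seen [H1] ; pick H1
  + 243.0.0.0/8 (H2) depth=8
  + 243.235.0.0/16 (H1) depth=16
  + 7.92.232.36/30 (H1) depth=30
  Q 243.224.5.65: descend 111100111110 ; hops seen [H2,H0] ; pick H0
  Q 7.92.232.6: descend 00000111010111001110100000 ; hops seen [H1] ; pick H1
  Q 7.92.232.3: descend 00000111010111001110100000 ; hops seen [H1] ; pick H1
  del 7.92.232.36/30 (clear depth 30)
  Q 112.188.246.144: descend 0 ; hops seen [∅] ; pick no-route
  del 243.0.0.0/8 (clear depth 8)
  + 0.0.0.0/0 (H2) depth=0
  Q 243.224.9.224: descend 111100111110 ; hops seen [H2,H0] ; pick H0
  del 243.224.0.0/12 (clear depth 12)
  Q 7.92.232.0: descend 00000111010111001110100000 ; hops seen [H2,H1] ; pick H1
  + 217.128.0.0/9 (H0) depth=9
  Q 217.128.0.107: descend 110110011 ; hops seen [H2,H0] ; pick H0
  Q 7.92.232.1: descend 00000111010111001110100000 ; hops seen [H2,H1] ; pick H1
  + 243.234.0.0/15 (H1) depth=15
  Q 243.235.0.5: descend 1111001111101011 ; hops seen [H2,H1,H1] ; pick H1
  Q 76.191.56.203: descend 0 ; hops seen [H2] ; pick H2
  + 243.235.214.0/24 (H1) depth=24
  + 217.224.196.0/24 (H1) depth=24
  Q 243.235.0.1: descend 1111001111101011 ; hops seen [H2,H1,H1] ; pick H1
  + 7.92.232.32/28 (H1) depth=28
  del 243.234.0.0/15 (clear depth 15)
  + 7.92.224.0/20 (H2) depth=20
  Q 7.92.232.24: descend 00000111010111001110100000 ; hops seen [H2,H2,H1] ; pick H1
  Q 7.92.232.0: descend 00000111010111001110100000 ; hops seen [H2,H2,H1] ; pick H1
  + 0.0.0.0/0 (H0) depth=0
  Q 180.104.161.171: descend 1 ; hops seen [H0] ; pick H0
  + 243.235.214.192/28 (H0) depth=28
  del 7.92.224.0/20 (clear depth 20)
  + 7.92.232.0/24 (H1) depth=24

== LOOKUPS ==
["H1","H0","H1","H1","no-route","H0","H1","H0","H1","H1","H2","H1","H1","H1","H0"]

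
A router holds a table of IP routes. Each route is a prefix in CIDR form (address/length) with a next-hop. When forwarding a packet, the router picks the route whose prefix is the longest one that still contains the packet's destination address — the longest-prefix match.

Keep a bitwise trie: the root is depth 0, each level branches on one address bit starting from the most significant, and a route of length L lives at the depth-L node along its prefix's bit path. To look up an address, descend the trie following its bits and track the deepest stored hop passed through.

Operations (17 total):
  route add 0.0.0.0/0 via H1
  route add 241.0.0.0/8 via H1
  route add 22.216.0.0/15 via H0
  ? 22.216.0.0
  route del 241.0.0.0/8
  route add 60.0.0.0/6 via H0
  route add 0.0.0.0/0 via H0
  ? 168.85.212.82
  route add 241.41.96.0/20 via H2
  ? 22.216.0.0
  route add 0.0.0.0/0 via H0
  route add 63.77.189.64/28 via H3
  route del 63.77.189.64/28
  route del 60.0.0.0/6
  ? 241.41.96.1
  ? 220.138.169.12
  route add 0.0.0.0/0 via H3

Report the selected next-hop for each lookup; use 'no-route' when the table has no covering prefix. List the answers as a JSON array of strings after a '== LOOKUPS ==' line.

Process each operation:
  add 0.0.0.0/0 -> H1 at depth 0
  add 241.0.0.0/8 -> H1 at depth 8
  add 22.216.0.0/15 -> H0 at depth 15
  Q 22.216.0.0: descend 000101101101100 ; hops seen [H1,H0] ; pick H0
  - 241.0.0.0/8 clear@8
  add 60.0.0.0/6 -> H0 at depth 6
  add 0.0.0.0/0 -> H0 at depth 0
  Q 168.85.212.82: descend 1 ; hops seen [H0] ; pick H0
  add 241.41.96.0/20 -> H2 at depth 20
  Q 22.216.0.0: descend 000101101101100 ; hops seen [H0,H0] ; pick H0
  add 0.0.0.0/0 -> H0 at depth 0
  add 63.77.189.64/28 -> H3 at depth 28
  - 63.77.189.64/28 clear@28
  - 60.0.0.0/6 clear@6
  Q 241.41.96.1: descend 11110001001010010110 ; hops seen [H0,H2] ; pick H2
  Q 220.138.169.12: descend 11 ; hops seen [H0] ; pick H0
  add 0.0.0.0/0 -> H3 at depth 0

== LOOKUPS ==
["H0","H0","H0","H2","H0"]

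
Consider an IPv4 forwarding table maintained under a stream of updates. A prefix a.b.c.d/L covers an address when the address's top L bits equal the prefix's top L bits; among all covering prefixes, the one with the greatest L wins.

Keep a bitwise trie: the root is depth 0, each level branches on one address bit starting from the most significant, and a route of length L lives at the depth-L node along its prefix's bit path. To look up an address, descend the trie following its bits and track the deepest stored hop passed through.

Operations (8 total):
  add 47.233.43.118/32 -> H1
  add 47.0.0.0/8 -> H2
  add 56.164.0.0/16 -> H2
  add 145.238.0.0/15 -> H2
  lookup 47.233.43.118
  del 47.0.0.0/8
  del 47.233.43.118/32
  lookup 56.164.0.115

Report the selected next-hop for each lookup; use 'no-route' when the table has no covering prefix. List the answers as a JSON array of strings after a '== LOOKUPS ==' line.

Process each operation:
  add 47.233.43.118/32 -> H1 at depth 32
  add 47.0.0.0/8 -> H2 at depth 8
  add 56.164.0.0/16 -> H2 at depth 16
  add 145.238.0.0/15 -> H2 at depth 15
  Q 47.233.43.118: descend 00101111111010010010101101110110 ; hops seen [H2,H1] ; pick H1
  del 47.0.0.0/8 (clear depth 8)
  del 47.233.43.118/32 (clear depth 32)
  Q 56.164.0.115: descend 0011100010100100 ; hops seen [H2] ; pick H2

== LOOKUPS ==
["H1","H2"]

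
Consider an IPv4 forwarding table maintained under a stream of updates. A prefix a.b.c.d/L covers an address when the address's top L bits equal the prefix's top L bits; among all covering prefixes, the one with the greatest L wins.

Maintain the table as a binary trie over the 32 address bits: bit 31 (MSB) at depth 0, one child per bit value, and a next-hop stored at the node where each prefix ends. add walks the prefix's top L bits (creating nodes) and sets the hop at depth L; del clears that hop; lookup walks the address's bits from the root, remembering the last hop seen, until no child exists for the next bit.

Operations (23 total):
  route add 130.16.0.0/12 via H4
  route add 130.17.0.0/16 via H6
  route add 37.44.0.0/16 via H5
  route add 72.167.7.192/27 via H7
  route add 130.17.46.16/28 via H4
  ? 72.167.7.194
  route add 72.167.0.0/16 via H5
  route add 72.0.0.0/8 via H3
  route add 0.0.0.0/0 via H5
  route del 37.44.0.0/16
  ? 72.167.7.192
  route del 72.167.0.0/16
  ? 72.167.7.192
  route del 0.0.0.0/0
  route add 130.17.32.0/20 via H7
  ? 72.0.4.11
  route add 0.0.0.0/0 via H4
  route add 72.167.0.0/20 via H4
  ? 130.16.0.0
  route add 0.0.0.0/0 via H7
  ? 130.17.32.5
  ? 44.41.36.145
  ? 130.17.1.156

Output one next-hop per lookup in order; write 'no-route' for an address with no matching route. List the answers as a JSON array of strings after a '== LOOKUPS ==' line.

Process each operation:
  + 130.16.0.0/12 (H4) depth=12
  + 130.17.0.0/16 (H6) depth=16
  + 37.44.0.0/16 (H5) depth=16
  + 72.167.7.192/27 (H7) depth=27
  + 130.17.46.16/28 (H4) depth=28
  lookup 72.167.7.194: bits 010010001010011100000111110 walk d0:-→d1:-→d2:-→d3:-→d4:-→d5:-→d6:-→d7:-→d8:-→d9:-→d10:-→d11:-→d12:-→d13:-→d14:-→d15:-→d16:-→d17:-→d18:-→d19:-→d20:-→d21:-→d22:-→d23:-→d24:-→d25:-→d26:-→d27:H7 -> H7
  + 72.167.0.0/16 (H5) depth=16
  + 72.0.0.0/8 (H3) depth=8
  + 0.0.0.0/0 (H5) depth=0
  del 37.44.0.0/16 (clear depth 16)
  lookup 72.167.7.192: bits 010010001010011100000111110 walk d0:H5→d1:-→d2:-→d3:-→d4:-→d5:-→d6:-→d7:-→d8:H3→d9:-→d10:-→d11:-→d12:-→d13:-→d14:-→d15:-→d16:H5→d17:-→d18:-→d19:-→d20:-→d21:-→d22:-→d23:-→d24:-→d25:-→d26:-→d27:H7 -> H7
  del 72.167.0.0/16 (clear depth 16)
  lookup 72.167.7.192: bits 010010001010011100000111110 walk d0:H5→d1:-→d2:-→d3:-→d4:-→d5:-→d6:-→d7:-→d8:H3→d9:-→d10:-→d11:-→d12:-→d13:-→d14:-→d15:-→d16:-→d17:-→d18:-→d19:-→d20:-→d21:-→d22:-→d23:-→d24:-→d25:-→d26:-→d27:H7 -> H7
  del 0.0.0.0/0 (clear depth 0)
  + 130.17.32.0/20 (H7) depth=20
  lookup 72.0.4.11: bits 01001000 walk d0:-→d1:-→d2:-→d3:-→d4:-→d5:-→d6:-→d7:-→d8:H3 -> H3
  + 0.0.0.0/0 (H4) depth=0
  + 72.167.0.0/20 (H4) depth=20
  lookup 130.16.0.0: bits 100000100001000 walk d0:H4→d1:-→d2:-→d3:-→d4:-→d5:-→d6:-→d7:-→d8:-→d9:-→d10:-→d11:-→d12:H4→d13:-→d14:-→d15:- -> H4
  + 0.0.0.0/0 (H7) depth=0
  lookup 130.17.32.5: bits 10000010000100010010 walk d0:H7→d1:-→d2:-→d3:-→d4:-→d5:-→d6:-→d7:-→d8:-→d9:-→d10:-→d11:-→d12:H4→d13:-→d14:-→d15:-→d16:H6→d17:-→d18:-→d19:-→d20:H7 -> H7
  lookup 44.41.36.145: bits 0010 walk d0:H7→d1:-→d2:-→d3:-→d4:- -> H7
  lookup 130.17.1.156: bits 100000100001000100 walk d0:H7→d1:-→d2:-→d3:-→d4:-→d5:-→d6:-→d7:-→d8:-→d9:-→d10:-→d11:-→d12:H4→d13:-→d14:-→d15:-→d16:H6→d17:-→d18:- -> H6

== LOOKUPS ==
["H7","H7","H7","H3","H4","H7","H7","H6"]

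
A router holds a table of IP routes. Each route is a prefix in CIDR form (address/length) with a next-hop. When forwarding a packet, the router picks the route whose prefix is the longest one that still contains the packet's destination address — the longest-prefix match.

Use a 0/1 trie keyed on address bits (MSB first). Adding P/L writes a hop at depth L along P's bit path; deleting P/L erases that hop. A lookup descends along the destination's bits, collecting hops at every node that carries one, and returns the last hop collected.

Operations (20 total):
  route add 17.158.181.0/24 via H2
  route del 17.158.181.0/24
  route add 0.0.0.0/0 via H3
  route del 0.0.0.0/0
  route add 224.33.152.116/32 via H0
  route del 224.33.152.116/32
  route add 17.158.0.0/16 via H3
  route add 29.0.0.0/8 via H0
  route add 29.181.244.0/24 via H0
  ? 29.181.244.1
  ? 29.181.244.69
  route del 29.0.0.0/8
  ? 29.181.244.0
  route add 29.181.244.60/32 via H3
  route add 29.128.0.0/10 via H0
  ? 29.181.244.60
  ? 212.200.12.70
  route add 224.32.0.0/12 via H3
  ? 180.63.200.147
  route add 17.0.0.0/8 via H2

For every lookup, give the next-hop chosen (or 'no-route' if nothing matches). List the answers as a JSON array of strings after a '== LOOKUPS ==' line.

Apply in order:
  add 17.158.181.0/24 -> H2 at depth 24
  del 17.158.181.0/24 (clear depth 24)
  add 0.0.0.0/0 -> H3 at depth 0
  del 0.0.0.0/0 (clear depth 0)
  add 224.33.152.116/32 -> H0 at depth 32
  del 224.33.152.116/32 (clear depth 32)
  add 17.158.0.0/16 -> H3 at depth 16
  add 29.0.0.0/8 -> H0 at depth 8
  add 29.181.244.0/24 -> H0 at depth 24
  lookup 29.181.244.1: bits 000111011011010111110100 walk d0:-→d1:-→d2:-→d3:-→d4:-→d5:-→d6:-→d7:-→d8:H0→d9:-→d10:-→d11:-→d12:-→d13:-→d14:-→d15:-→d16:-→d17:-→d18:-→d19:-→d20:-→d21:-→d22:-→d23:-→d24:H0 -> H0
  lookup 29.181.244.69: bits 000111011011010111110100 walk d0:-→d1:-→d2:-→d3:-→d4:-→d5:-→d6:-→d7:-→d8:H0→d9:-→d10:-→d11:-→d12:-→d13:-→d14:-→d15:-→d16:-→d17:-→d18:-→d19:-→d20:-→d21:-→d22:-→d23:-→d24:H0 -> H0
  del 29.0.0.0/8 (clear depth 8)
  lookup 29.181.244.0: bits 000111011011010111110100 walk d0:-→d1:-→d2:-→d3:-→d4:-→d5:-→d6:-→d7:-→d8:-→d9:-→d10:-→d11:-→d12:-→d13:-→d14:-→d15:-→d16:-→d17:-→d18:-→d19:-→d20:-→d21:-→d22:-→d23:-→d24:H0 -> H0
  add 29.181.244.60/32 -> H3 at depth 32
  add 29.128.0.0/10 -> H0 at depth 10
  lookup 29.181.244.60: bits 00011101101101011111010000111100 walk d0:-→d1:-→d2:-→d3:-→d4:-→d5:-→d6:-→d7:-→d8:-→d9:-→d10:H0→d11:-→d12:-→d13:-→d14:-→d15:-→d16:-→d17:-→d18:-→d19:-→d20:-→d21:-→d22:-→d23:-→d24:H0→d25:-→d26:-→d27:-→d28:-→d29:-→d30:-→d31:-→d32:H3 -> H3
  lookup 212.200.12.70: bits 11 walk d0:-→d1:-→d2:- -> no-route
  add 224.32.0.0/12 -> H3 at depth 12
  lookup 180.63.200.147: bits 1 walk d0:-→d1:- -> no-route
  add 17.0.0.0/8 -> H2 at depth 8

== LOOKUPS ==
["H0","H0","H0","H3","no-route","no-route"]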